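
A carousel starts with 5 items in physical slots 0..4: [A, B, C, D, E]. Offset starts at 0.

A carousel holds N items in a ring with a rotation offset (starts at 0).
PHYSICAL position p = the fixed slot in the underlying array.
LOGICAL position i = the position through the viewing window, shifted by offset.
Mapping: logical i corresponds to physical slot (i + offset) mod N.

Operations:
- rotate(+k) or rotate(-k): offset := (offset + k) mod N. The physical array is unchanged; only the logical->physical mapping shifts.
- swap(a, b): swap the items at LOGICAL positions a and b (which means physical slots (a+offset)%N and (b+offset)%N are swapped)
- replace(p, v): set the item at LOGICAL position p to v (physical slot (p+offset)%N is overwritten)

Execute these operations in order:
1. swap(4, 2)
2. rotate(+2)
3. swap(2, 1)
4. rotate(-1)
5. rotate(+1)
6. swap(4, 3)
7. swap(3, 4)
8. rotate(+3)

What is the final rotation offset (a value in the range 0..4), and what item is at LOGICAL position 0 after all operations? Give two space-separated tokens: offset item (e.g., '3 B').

After op 1 (swap(4, 2)): offset=0, physical=[A,B,E,D,C], logical=[A,B,E,D,C]
After op 2 (rotate(+2)): offset=2, physical=[A,B,E,D,C], logical=[E,D,C,A,B]
After op 3 (swap(2, 1)): offset=2, physical=[A,B,E,C,D], logical=[E,C,D,A,B]
After op 4 (rotate(-1)): offset=1, physical=[A,B,E,C,D], logical=[B,E,C,D,A]
After op 5 (rotate(+1)): offset=2, physical=[A,B,E,C,D], logical=[E,C,D,A,B]
After op 6 (swap(4, 3)): offset=2, physical=[B,A,E,C,D], logical=[E,C,D,B,A]
After op 7 (swap(3, 4)): offset=2, physical=[A,B,E,C,D], logical=[E,C,D,A,B]
After op 8 (rotate(+3)): offset=0, physical=[A,B,E,C,D], logical=[A,B,E,C,D]

Answer: 0 A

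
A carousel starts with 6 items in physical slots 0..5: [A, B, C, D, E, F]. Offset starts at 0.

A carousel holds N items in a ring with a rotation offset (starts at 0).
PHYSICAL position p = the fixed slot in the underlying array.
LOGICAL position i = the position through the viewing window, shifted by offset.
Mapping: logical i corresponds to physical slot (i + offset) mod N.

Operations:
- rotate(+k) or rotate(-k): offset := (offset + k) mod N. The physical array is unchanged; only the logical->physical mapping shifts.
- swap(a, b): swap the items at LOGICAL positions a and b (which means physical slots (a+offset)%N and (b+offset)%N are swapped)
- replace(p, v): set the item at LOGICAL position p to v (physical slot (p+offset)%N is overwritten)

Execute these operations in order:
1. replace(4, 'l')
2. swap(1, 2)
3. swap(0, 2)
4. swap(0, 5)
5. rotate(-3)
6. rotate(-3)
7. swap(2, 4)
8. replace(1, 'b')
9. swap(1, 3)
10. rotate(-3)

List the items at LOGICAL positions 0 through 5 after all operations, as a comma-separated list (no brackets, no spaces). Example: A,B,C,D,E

Answer: b,A,B,F,D,l

Derivation:
After op 1 (replace(4, 'l')): offset=0, physical=[A,B,C,D,l,F], logical=[A,B,C,D,l,F]
After op 2 (swap(1, 2)): offset=0, physical=[A,C,B,D,l,F], logical=[A,C,B,D,l,F]
After op 3 (swap(0, 2)): offset=0, physical=[B,C,A,D,l,F], logical=[B,C,A,D,l,F]
After op 4 (swap(0, 5)): offset=0, physical=[F,C,A,D,l,B], logical=[F,C,A,D,l,B]
After op 5 (rotate(-3)): offset=3, physical=[F,C,A,D,l,B], logical=[D,l,B,F,C,A]
After op 6 (rotate(-3)): offset=0, physical=[F,C,A,D,l,B], logical=[F,C,A,D,l,B]
After op 7 (swap(2, 4)): offset=0, physical=[F,C,l,D,A,B], logical=[F,C,l,D,A,B]
After op 8 (replace(1, 'b')): offset=0, physical=[F,b,l,D,A,B], logical=[F,b,l,D,A,B]
After op 9 (swap(1, 3)): offset=0, physical=[F,D,l,b,A,B], logical=[F,D,l,b,A,B]
After op 10 (rotate(-3)): offset=3, physical=[F,D,l,b,A,B], logical=[b,A,B,F,D,l]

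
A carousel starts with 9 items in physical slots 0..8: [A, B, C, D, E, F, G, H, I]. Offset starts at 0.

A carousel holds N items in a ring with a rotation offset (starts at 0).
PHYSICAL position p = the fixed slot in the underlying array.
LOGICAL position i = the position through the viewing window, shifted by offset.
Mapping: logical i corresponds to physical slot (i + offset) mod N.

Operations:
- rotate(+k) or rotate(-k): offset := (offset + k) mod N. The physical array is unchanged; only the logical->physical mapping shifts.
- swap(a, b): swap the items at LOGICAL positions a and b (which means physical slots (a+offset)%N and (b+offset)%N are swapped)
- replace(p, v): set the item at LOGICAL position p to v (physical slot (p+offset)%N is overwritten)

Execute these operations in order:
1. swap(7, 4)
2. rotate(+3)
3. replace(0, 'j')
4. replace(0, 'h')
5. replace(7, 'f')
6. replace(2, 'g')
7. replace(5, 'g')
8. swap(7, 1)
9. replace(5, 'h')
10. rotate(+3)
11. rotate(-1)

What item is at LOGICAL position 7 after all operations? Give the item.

After op 1 (swap(7, 4)): offset=0, physical=[A,B,C,D,H,F,G,E,I], logical=[A,B,C,D,H,F,G,E,I]
After op 2 (rotate(+3)): offset=3, physical=[A,B,C,D,H,F,G,E,I], logical=[D,H,F,G,E,I,A,B,C]
After op 3 (replace(0, 'j')): offset=3, physical=[A,B,C,j,H,F,G,E,I], logical=[j,H,F,G,E,I,A,B,C]
After op 4 (replace(0, 'h')): offset=3, physical=[A,B,C,h,H,F,G,E,I], logical=[h,H,F,G,E,I,A,B,C]
After op 5 (replace(7, 'f')): offset=3, physical=[A,f,C,h,H,F,G,E,I], logical=[h,H,F,G,E,I,A,f,C]
After op 6 (replace(2, 'g')): offset=3, physical=[A,f,C,h,H,g,G,E,I], logical=[h,H,g,G,E,I,A,f,C]
After op 7 (replace(5, 'g')): offset=3, physical=[A,f,C,h,H,g,G,E,g], logical=[h,H,g,G,E,g,A,f,C]
After op 8 (swap(7, 1)): offset=3, physical=[A,H,C,h,f,g,G,E,g], logical=[h,f,g,G,E,g,A,H,C]
After op 9 (replace(5, 'h')): offset=3, physical=[A,H,C,h,f,g,G,E,h], logical=[h,f,g,G,E,h,A,H,C]
After op 10 (rotate(+3)): offset=6, physical=[A,H,C,h,f,g,G,E,h], logical=[G,E,h,A,H,C,h,f,g]
After op 11 (rotate(-1)): offset=5, physical=[A,H,C,h,f,g,G,E,h], logical=[g,G,E,h,A,H,C,h,f]

Answer: h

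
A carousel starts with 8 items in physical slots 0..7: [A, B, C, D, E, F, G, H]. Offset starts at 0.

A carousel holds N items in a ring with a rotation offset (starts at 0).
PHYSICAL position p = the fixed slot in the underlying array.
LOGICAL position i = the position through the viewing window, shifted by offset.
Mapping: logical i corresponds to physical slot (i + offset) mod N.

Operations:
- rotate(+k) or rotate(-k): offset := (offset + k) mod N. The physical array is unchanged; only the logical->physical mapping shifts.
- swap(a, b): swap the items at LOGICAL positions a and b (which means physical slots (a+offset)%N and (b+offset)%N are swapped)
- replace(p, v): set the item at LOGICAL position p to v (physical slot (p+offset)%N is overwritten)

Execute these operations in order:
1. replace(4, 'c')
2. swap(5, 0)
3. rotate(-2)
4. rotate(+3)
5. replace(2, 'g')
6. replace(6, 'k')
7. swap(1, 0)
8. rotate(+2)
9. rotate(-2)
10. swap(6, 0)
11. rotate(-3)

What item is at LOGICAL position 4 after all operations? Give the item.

Answer: B

Derivation:
After op 1 (replace(4, 'c')): offset=0, physical=[A,B,C,D,c,F,G,H], logical=[A,B,C,D,c,F,G,H]
After op 2 (swap(5, 0)): offset=0, physical=[F,B,C,D,c,A,G,H], logical=[F,B,C,D,c,A,G,H]
After op 3 (rotate(-2)): offset=6, physical=[F,B,C,D,c,A,G,H], logical=[G,H,F,B,C,D,c,A]
After op 4 (rotate(+3)): offset=1, physical=[F,B,C,D,c,A,G,H], logical=[B,C,D,c,A,G,H,F]
After op 5 (replace(2, 'g')): offset=1, physical=[F,B,C,g,c,A,G,H], logical=[B,C,g,c,A,G,H,F]
After op 6 (replace(6, 'k')): offset=1, physical=[F,B,C,g,c,A,G,k], logical=[B,C,g,c,A,G,k,F]
After op 7 (swap(1, 0)): offset=1, physical=[F,C,B,g,c,A,G,k], logical=[C,B,g,c,A,G,k,F]
After op 8 (rotate(+2)): offset=3, physical=[F,C,B,g,c,A,G,k], logical=[g,c,A,G,k,F,C,B]
After op 9 (rotate(-2)): offset=1, physical=[F,C,B,g,c,A,G,k], logical=[C,B,g,c,A,G,k,F]
After op 10 (swap(6, 0)): offset=1, physical=[F,k,B,g,c,A,G,C], logical=[k,B,g,c,A,G,C,F]
After op 11 (rotate(-3)): offset=6, physical=[F,k,B,g,c,A,G,C], logical=[G,C,F,k,B,g,c,A]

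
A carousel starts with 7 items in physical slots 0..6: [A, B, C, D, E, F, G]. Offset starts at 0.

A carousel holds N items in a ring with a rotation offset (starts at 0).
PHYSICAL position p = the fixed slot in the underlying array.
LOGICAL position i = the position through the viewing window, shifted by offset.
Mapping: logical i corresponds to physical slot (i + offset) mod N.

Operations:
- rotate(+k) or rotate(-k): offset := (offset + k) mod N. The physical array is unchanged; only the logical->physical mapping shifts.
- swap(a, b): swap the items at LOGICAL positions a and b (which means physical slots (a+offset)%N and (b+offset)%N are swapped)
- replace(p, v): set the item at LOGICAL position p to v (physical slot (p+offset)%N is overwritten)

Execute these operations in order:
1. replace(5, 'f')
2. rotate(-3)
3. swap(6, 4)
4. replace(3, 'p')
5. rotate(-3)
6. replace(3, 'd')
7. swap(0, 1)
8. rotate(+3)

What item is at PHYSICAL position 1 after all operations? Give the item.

Answer: C

Derivation:
After op 1 (replace(5, 'f')): offset=0, physical=[A,B,C,D,E,f,G], logical=[A,B,C,D,E,f,G]
After op 2 (rotate(-3)): offset=4, physical=[A,B,C,D,E,f,G], logical=[E,f,G,A,B,C,D]
After op 3 (swap(6, 4)): offset=4, physical=[A,D,C,B,E,f,G], logical=[E,f,G,A,D,C,B]
After op 4 (replace(3, 'p')): offset=4, physical=[p,D,C,B,E,f,G], logical=[E,f,G,p,D,C,B]
After op 5 (rotate(-3)): offset=1, physical=[p,D,C,B,E,f,G], logical=[D,C,B,E,f,G,p]
After op 6 (replace(3, 'd')): offset=1, physical=[p,D,C,B,d,f,G], logical=[D,C,B,d,f,G,p]
After op 7 (swap(0, 1)): offset=1, physical=[p,C,D,B,d,f,G], logical=[C,D,B,d,f,G,p]
After op 8 (rotate(+3)): offset=4, physical=[p,C,D,B,d,f,G], logical=[d,f,G,p,C,D,B]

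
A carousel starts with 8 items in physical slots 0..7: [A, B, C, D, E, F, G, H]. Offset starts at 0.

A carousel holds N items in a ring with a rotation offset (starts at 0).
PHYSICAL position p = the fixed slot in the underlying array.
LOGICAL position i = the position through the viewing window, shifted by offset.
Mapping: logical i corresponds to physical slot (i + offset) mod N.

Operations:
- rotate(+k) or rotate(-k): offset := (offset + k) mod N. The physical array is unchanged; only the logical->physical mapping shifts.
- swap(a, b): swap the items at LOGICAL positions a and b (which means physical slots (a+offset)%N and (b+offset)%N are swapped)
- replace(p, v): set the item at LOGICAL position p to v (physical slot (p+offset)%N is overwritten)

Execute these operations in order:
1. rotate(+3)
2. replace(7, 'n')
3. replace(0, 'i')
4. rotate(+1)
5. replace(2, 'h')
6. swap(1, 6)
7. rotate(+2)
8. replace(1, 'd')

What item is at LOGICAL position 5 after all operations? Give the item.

After op 1 (rotate(+3)): offset=3, physical=[A,B,C,D,E,F,G,H], logical=[D,E,F,G,H,A,B,C]
After op 2 (replace(7, 'n')): offset=3, physical=[A,B,n,D,E,F,G,H], logical=[D,E,F,G,H,A,B,n]
After op 3 (replace(0, 'i')): offset=3, physical=[A,B,n,i,E,F,G,H], logical=[i,E,F,G,H,A,B,n]
After op 4 (rotate(+1)): offset=4, physical=[A,B,n,i,E,F,G,H], logical=[E,F,G,H,A,B,n,i]
After op 5 (replace(2, 'h')): offset=4, physical=[A,B,n,i,E,F,h,H], logical=[E,F,h,H,A,B,n,i]
After op 6 (swap(1, 6)): offset=4, physical=[A,B,F,i,E,n,h,H], logical=[E,n,h,H,A,B,F,i]
After op 7 (rotate(+2)): offset=6, physical=[A,B,F,i,E,n,h,H], logical=[h,H,A,B,F,i,E,n]
After op 8 (replace(1, 'd')): offset=6, physical=[A,B,F,i,E,n,h,d], logical=[h,d,A,B,F,i,E,n]

Answer: i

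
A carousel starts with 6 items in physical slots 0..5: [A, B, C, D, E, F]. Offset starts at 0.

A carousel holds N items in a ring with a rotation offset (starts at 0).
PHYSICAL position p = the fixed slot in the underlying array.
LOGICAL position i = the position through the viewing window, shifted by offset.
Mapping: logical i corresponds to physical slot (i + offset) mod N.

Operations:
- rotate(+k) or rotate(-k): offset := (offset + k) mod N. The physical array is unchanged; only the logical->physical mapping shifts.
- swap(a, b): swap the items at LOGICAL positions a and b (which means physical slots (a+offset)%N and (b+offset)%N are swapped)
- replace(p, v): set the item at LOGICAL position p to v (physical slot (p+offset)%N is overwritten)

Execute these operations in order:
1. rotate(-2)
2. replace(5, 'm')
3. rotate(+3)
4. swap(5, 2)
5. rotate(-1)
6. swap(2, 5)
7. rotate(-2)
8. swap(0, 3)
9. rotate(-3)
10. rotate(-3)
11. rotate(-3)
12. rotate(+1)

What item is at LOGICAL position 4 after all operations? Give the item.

After op 1 (rotate(-2)): offset=4, physical=[A,B,C,D,E,F], logical=[E,F,A,B,C,D]
After op 2 (replace(5, 'm')): offset=4, physical=[A,B,C,m,E,F], logical=[E,F,A,B,C,m]
After op 3 (rotate(+3)): offset=1, physical=[A,B,C,m,E,F], logical=[B,C,m,E,F,A]
After op 4 (swap(5, 2)): offset=1, physical=[m,B,C,A,E,F], logical=[B,C,A,E,F,m]
After op 5 (rotate(-1)): offset=0, physical=[m,B,C,A,E,F], logical=[m,B,C,A,E,F]
After op 6 (swap(2, 5)): offset=0, physical=[m,B,F,A,E,C], logical=[m,B,F,A,E,C]
After op 7 (rotate(-2)): offset=4, physical=[m,B,F,A,E,C], logical=[E,C,m,B,F,A]
After op 8 (swap(0, 3)): offset=4, physical=[m,E,F,A,B,C], logical=[B,C,m,E,F,A]
After op 9 (rotate(-3)): offset=1, physical=[m,E,F,A,B,C], logical=[E,F,A,B,C,m]
After op 10 (rotate(-3)): offset=4, physical=[m,E,F,A,B,C], logical=[B,C,m,E,F,A]
After op 11 (rotate(-3)): offset=1, physical=[m,E,F,A,B,C], logical=[E,F,A,B,C,m]
After op 12 (rotate(+1)): offset=2, physical=[m,E,F,A,B,C], logical=[F,A,B,C,m,E]

Answer: m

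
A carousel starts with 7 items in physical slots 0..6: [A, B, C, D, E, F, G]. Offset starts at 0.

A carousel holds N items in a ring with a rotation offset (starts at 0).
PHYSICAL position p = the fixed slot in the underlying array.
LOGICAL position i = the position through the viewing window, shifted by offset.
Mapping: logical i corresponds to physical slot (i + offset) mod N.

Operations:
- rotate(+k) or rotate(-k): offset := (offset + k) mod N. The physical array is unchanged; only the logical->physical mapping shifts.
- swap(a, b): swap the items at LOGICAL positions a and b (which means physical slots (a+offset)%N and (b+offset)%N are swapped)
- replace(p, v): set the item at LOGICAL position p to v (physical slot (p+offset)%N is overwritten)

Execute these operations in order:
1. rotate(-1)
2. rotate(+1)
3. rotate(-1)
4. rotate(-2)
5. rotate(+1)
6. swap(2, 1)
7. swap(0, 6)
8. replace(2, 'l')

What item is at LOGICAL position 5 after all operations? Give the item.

Answer: D

Derivation:
After op 1 (rotate(-1)): offset=6, physical=[A,B,C,D,E,F,G], logical=[G,A,B,C,D,E,F]
After op 2 (rotate(+1)): offset=0, physical=[A,B,C,D,E,F,G], logical=[A,B,C,D,E,F,G]
After op 3 (rotate(-1)): offset=6, physical=[A,B,C,D,E,F,G], logical=[G,A,B,C,D,E,F]
After op 4 (rotate(-2)): offset=4, physical=[A,B,C,D,E,F,G], logical=[E,F,G,A,B,C,D]
After op 5 (rotate(+1)): offset=5, physical=[A,B,C,D,E,F,G], logical=[F,G,A,B,C,D,E]
After op 6 (swap(2, 1)): offset=5, physical=[G,B,C,D,E,F,A], logical=[F,A,G,B,C,D,E]
After op 7 (swap(0, 6)): offset=5, physical=[G,B,C,D,F,E,A], logical=[E,A,G,B,C,D,F]
After op 8 (replace(2, 'l')): offset=5, physical=[l,B,C,D,F,E,A], logical=[E,A,l,B,C,D,F]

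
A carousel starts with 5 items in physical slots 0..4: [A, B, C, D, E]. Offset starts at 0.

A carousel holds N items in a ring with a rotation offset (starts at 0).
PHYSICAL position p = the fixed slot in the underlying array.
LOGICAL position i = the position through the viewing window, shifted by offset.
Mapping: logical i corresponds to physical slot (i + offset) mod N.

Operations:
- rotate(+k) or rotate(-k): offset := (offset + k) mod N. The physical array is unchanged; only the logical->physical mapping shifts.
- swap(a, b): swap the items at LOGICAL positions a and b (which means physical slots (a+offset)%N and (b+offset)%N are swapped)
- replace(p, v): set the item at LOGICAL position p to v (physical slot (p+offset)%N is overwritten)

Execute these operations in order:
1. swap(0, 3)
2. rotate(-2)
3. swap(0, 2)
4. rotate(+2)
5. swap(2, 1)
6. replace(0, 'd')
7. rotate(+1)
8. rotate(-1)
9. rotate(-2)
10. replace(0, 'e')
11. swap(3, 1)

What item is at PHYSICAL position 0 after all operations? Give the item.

Answer: d

Derivation:
After op 1 (swap(0, 3)): offset=0, physical=[D,B,C,A,E], logical=[D,B,C,A,E]
After op 2 (rotate(-2)): offset=3, physical=[D,B,C,A,E], logical=[A,E,D,B,C]
After op 3 (swap(0, 2)): offset=3, physical=[A,B,C,D,E], logical=[D,E,A,B,C]
After op 4 (rotate(+2)): offset=0, physical=[A,B,C,D,E], logical=[A,B,C,D,E]
After op 5 (swap(2, 1)): offset=0, physical=[A,C,B,D,E], logical=[A,C,B,D,E]
After op 6 (replace(0, 'd')): offset=0, physical=[d,C,B,D,E], logical=[d,C,B,D,E]
After op 7 (rotate(+1)): offset=1, physical=[d,C,B,D,E], logical=[C,B,D,E,d]
After op 8 (rotate(-1)): offset=0, physical=[d,C,B,D,E], logical=[d,C,B,D,E]
After op 9 (rotate(-2)): offset=3, physical=[d,C,B,D,E], logical=[D,E,d,C,B]
After op 10 (replace(0, 'e')): offset=3, physical=[d,C,B,e,E], logical=[e,E,d,C,B]
After op 11 (swap(3, 1)): offset=3, physical=[d,E,B,e,C], logical=[e,C,d,E,B]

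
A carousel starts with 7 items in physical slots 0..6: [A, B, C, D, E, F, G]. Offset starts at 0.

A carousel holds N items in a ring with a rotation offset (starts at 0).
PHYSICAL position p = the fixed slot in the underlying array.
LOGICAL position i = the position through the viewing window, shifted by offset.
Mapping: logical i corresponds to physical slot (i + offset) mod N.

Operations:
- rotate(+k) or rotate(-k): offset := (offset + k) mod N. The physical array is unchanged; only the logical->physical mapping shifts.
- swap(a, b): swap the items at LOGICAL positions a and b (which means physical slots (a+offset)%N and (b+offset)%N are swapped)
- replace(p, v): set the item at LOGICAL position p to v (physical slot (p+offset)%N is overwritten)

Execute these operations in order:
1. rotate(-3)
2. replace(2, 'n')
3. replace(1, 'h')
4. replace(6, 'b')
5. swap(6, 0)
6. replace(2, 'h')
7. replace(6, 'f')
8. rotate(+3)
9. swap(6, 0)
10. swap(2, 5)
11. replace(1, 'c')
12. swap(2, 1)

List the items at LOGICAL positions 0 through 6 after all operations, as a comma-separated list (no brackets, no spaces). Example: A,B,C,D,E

Answer: h,h,c,f,b,C,A

Derivation:
After op 1 (rotate(-3)): offset=4, physical=[A,B,C,D,E,F,G], logical=[E,F,G,A,B,C,D]
After op 2 (replace(2, 'n')): offset=4, physical=[A,B,C,D,E,F,n], logical=[E,F,n,A,B,C,D]
After op 3 (replace(1, 'h')): offset=4, physical=[A,B,C,D,E,h,n], logical=[E,h,n,A,B,C,D]
After op 4 (replace(6, 'b')): offset=4, physical=[A,B,C,b,E,h,n], logical=[E,h,n,A,B,C,b]
After op 5 (swap(6, 0)): offset=4, physical=[A,B,C,E,b,h,n], logical=[b,h,n,A,B,C,E]
After op 6 (replace(2, 'h')): offset=4, physical=[A,B,C,E,b,h,h], logical=[b,h,h,A,B,C,E]
After op 7 (replace(6, 'f')): offset=4, physical=[A,B,C,f,b,h,h], logical=[b,h,h,A,B,C,f]
After op 8 (rotate(+3)): offset=0, physical=[A,B,C,f,b,h,h], logical=[A,B,C,f,b,h,h]
After op 9 (swap(6, 0)): offset=0, physical=[h,B,C,f,b,h,A], logical=[h,B,C,f,b,h,A]
After op 10 (swap(2, 5)): offset=0, physical=[h,B,h,f,b,C,A], logical=[h,B,h,f,b,C,A]
After op 11 (replace(1, 'c')): offset=0, physical=[h,c,h,f,b,C,A], logical=[h,c,h,f,b,C,A]
After op 12 (swap(2, 1)): offset=0, physical=[h,h,c,f,b,C,A], logical=[h,h,c,f,b,C,A]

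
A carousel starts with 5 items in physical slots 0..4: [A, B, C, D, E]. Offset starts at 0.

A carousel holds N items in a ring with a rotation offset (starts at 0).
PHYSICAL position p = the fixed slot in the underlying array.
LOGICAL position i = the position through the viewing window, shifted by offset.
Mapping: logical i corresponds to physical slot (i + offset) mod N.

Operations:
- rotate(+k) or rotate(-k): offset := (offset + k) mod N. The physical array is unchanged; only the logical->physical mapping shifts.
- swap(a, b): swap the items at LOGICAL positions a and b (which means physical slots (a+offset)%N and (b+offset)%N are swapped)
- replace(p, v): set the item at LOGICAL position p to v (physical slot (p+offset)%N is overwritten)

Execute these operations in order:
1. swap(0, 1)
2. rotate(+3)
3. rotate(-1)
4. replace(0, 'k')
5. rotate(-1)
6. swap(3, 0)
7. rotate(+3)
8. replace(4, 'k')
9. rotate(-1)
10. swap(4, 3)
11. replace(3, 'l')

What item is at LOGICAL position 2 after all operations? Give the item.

After op 1 (swap(0, 1)): offset=0, physical=[B,A,C,D,E], logical=[B,A,C,D,E]
After op 2 (rotate(+3)): offset=3, physical=[B,A,C,D,E], logical=[D,E,B,A,C]
After op 3 (rotate(-1)): offset=2, physical=[B,A,C,D,E], logical=[C,D,E,B,A]
After op 4 (replace(0, 'k')): offset=2, physical=[B,A,k,D,E], logical=[k,D,E,B,A]
After op 5 (rotate(-1)): offset=1, physical=[B,A,k,D,E], logical=[A,k,D,E,B]
After op 6 (swap(3, 0)): offset=1, physical=[B,E,k,D,A], logical=[E,k,D,A,B]
After op 7 (rotate(+3)): offset=4, physical=[B,E,k,D,A], logical=[A,B,E,k,D]
After op 8 (replace(4, 'k')): offset=4, physical=[B,E,k,k,A], logical=[A,B,E,k,k]
After op 9 (rotate(-1)): offset=3, physical=[B,E,k,k,A], logical=[k,A,B,E,k]
After op 10 (swap(4, 3)): offset=3, physical=[B,k,E,k,A], logical=[k,A,B,k,E]
After op 11 (replace(3, 'l')): offset=3, physical=[B,l,E,k,A], logical=[k,A,B,l,E]

Answer: B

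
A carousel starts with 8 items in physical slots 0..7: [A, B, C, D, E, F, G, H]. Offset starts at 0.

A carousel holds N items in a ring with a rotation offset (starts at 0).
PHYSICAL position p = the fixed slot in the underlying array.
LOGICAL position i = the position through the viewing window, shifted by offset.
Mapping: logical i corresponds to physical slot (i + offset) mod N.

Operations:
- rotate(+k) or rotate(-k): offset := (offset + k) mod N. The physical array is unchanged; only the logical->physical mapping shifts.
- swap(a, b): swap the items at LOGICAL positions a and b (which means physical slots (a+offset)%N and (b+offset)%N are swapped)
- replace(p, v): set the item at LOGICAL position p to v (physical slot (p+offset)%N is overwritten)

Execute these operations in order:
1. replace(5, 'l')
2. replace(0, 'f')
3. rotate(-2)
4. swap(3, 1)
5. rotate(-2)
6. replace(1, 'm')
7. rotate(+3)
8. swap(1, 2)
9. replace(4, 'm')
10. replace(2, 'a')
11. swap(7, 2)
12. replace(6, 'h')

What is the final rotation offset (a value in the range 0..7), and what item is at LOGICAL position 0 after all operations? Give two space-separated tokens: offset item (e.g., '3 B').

After op 1 (replace(5, 'l')): offset=0, physical=[A,B,C,D,E,l,G,H], logical=[A,B,C,D,E,l,G,H]
After op 2 (replace(0, 'f')): offset=0, physical=[f,B,C,D,E,l,G,H], logical=[f,B,C,D,E,l,G,H]
After op 3 (rotate(-2)): offset=6, physical=[f,B,C,D,E,l,G,H], logical=[G,H,f,B,C,D,E,l]
After op 4 (swap(3, 1)): offset=6, physical=[f,H,C,D,E,l,G,B], logical=[G,B,f,H,C,D,E,l]
After op 5 (rotate(-2)): offset=4, physical=[f,H,C,D,E,l,G,B], logical=[E,l,G,B,f,H,C,D]
After op 6 (replace(1, 'm')): offset=4, physical=[f,H,C,D,E,m,G,B], logical=[E,m,G,B,f,H,C,D]
After op 7 (rotate(+3)): offset=7, physical=[f,H,C,D,E,m,G,B], logical=[B,f,H,C,D,E,m,G]
After op 8 (swap(1, 2)): offset=7, physical=[H,f,C,D,E,m,G,B], logical=[B,H,f,C,D,E,m,G]
After op 9 (replace(4, 'm')): offset=7, physical=[H,f,C,m,E,m,G,B], logical=[B,H,f,C,m,E,m,G]
After op 10 (replace(2, 'a')): offset=7, physical=[H,a,C,m,E,m,G,B], logical=[B,H,a,C,m,E,m,G]
After op 11 (swap(7, 2)): offset=7, physical=[H,G,C,m,E,m,a,B], logical=[B,H,G,C,m,E,m,a]
After op 12 (replace(6, 'h')): offset=7, physical=[H,G,C,m,E,h,a,B], logical=[B,H,G,C,m,E,h,a]

Answer: 7 B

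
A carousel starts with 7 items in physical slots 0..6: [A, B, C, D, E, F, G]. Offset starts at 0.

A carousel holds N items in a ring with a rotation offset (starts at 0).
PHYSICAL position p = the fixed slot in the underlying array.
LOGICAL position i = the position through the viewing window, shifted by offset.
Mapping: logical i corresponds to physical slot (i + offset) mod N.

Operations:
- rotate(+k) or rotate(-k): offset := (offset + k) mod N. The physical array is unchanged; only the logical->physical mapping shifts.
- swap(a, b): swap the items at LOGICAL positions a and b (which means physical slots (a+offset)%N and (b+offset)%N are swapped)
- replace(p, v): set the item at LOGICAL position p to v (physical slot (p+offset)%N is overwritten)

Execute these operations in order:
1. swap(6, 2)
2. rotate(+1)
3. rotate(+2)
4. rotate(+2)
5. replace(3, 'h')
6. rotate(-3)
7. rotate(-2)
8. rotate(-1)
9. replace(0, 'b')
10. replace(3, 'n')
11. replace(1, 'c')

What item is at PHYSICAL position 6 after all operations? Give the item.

Answer: b

Derivation:
After op 1 (swap(6, 2)): offset=0, physical=[A,B,G,D,E,F,C], logical=[A,B,G,D,E,F,C]
After op 2 (rotate(+1)): offset=1, physical=[A,B,G,D,E,F,C], logical=[B,G,D,E,F,C,A]
After op 3 (rotate(+2)): offset=3, physical=[A,B,G,D,E,F,C], logical=[D,E,F,C,A,B,G]
After op 4 (rotate(+2)): offset=5, physical=[A,B,G,D,E,F,C], logical=[F,C,A,B,G,D,E]
After op 5 (replace(3, 'h')): offset=5, physical=[A,h,G,D,E,F,C], logical=[F,C,A,h,G,D,E]
After op 6 (rotate(-3)): offset=2, physical=[A,h,G,D,E,F,C], logical=[G,D,E,F,C,A,h]
After op 7 (rotate(-2)): offset=0, physical=[A,h,G,D,E,F,C], logical=[A,h,G,D,E,F,C]
After op 8 (rotate(-1)): offset=6, physical=[A,h,G,D,E,F,C], logical=[C,A,h,G,D,E,F]
After op 9 (replace(0, 'b')): offset=6, physical=[A,h,G,D,E,F,b], logical=[b,A,h,G,D,E,F]
After op 10 (replace(3, 'n')): offset=6, physical=[A,h,n,D,E,F,b], logical=[b,A,h,n,D,E,F]
After op 11 (replace(1, 'c')): offset=6, physical=[c,h,n,D,E,F,b], logical=[b,c,h,n,D,E,F]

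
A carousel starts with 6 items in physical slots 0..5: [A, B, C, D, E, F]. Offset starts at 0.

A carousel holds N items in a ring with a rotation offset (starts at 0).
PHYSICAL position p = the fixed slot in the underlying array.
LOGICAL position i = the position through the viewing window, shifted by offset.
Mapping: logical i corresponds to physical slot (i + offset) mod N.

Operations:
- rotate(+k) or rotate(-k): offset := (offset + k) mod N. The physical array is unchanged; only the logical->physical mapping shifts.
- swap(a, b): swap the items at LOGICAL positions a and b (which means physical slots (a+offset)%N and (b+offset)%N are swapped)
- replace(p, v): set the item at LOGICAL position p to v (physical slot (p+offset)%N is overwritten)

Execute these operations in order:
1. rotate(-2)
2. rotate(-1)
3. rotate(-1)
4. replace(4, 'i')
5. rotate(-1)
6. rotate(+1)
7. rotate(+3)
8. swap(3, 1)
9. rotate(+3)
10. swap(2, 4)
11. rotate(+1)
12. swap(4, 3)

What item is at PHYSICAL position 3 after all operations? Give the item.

After op 1 (rotate(-2)): offset=4, physical=[A,B,C,D,E,F], logical=[E,F,A,B,C,D]
After op 2 (rotate(-1)): offset=3, physical=[A,B,C,D,E,F], logical=[D,E,F,A,B,C]
After op 3 (rotate(-1)): offset=2, physical=[A,B,C,D,E,F], logical=[C,D,E,F,A,B]
After op 4 (replace(4, 'i')): offset=2, physical=[i,B,C,D,E,F], logical=[C,D,E,F,i,B]
After op 5 (rotate(-1)): offset=1, physical=[i,B,C,D,E,F], logical=[B,C,D,E,F,i]
After op 6 (rotate(+1)): offset=2, physical=[i,B,C,D,E,F], logical=[C,D,E,F,i,B]
After op 7 (rotate(+3)): offset=5, physical=[i,B,C,D,E,F], logical=[F,i,B,C,D,E]
After op 8 (swap(3, 1)): offset=5, physical=[C,B,i,D,E,F], logical=[F,C,B,i,D,E]
After op 9 (rotate(+3)): offset=2, physical=[C,B,i,D,E,F], logical=[i,D,E,F,C,B]
After op 10 (swap(2, 4)): offset=2, physical=[E,B,i,D,C,F], logical=[i,D,C,F,E,B]
After op 11 (rotate(+1)): offset=3, physical=[E,B,i,D,C,F], logical=[D,C,F,E,B,i]
After op 12 (swap(4, 3)): offset=3, physical=[B,E,i,D,C,F], logical=[D,C,F,B,E,i]

Answer: D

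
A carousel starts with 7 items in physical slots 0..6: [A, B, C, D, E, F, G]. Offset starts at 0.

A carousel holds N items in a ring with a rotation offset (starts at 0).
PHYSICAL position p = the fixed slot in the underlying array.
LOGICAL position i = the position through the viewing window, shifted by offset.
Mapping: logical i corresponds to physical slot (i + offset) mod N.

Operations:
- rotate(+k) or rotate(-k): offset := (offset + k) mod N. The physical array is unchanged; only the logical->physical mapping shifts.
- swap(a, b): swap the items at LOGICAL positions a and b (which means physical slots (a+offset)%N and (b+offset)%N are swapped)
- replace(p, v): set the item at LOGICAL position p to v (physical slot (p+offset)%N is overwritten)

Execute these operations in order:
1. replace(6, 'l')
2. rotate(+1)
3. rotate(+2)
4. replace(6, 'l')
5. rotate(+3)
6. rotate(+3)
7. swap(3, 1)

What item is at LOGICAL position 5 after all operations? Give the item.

After op 1 (replace(6, 'l')): offset=0, physical=[A,B,C,D,E,F,l], logical=[A,B,C,D,E,F,l]
After op 2 (rotate(+1)): offset=1, physical=[A,B,C,D,E,F,l], logical=[B,C,D,E,F,l,A]
After op 3 (rotate(+2)): offset=3, physical=[A,B,C,D,E,F,l], logical=[D,E,F,l,A,B,C]
After op 4 (replace(6, 'l')): offset=3, physical=[A,B,l,D,E,F,l], logical=[D,E,F,l,A,B,l]
After op 5 (rotate(+3)): offset=6, physical=[A,B,l,D,E,F,l], logical=[l,A,B,l,D,E,F]
After op 6 (rotate(+3)): offset=2, physical=[A,B,l,D,E,F,l], logical=[l,D,E,F,l,A,B]
After op 7 (swap(3, 1)): offset=2, physical=[A,B,l,F,E,D,l], logical=[l,F,E,D,l,A,B]

Answer: A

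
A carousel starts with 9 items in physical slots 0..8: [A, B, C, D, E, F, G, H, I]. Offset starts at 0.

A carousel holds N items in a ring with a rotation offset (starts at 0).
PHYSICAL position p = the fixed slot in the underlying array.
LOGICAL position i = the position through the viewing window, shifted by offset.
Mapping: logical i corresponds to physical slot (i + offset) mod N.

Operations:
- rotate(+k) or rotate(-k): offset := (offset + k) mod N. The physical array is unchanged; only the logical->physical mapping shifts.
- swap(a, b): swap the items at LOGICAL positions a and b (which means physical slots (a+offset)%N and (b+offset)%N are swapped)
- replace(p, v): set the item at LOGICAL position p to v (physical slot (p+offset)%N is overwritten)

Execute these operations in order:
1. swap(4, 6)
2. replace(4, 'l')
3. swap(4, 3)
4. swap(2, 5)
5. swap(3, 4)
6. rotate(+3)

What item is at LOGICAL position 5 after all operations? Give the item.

After op 1 (swap(4, 6)): offset=0, physical=[A,B,C,D,G,F,E,H,I], logical=[A,B,C,D,G,F,E,H,I]
After op 2 (replace(4, 'l')): offset=0, physical=[A,B,C,D,l,F,E,H,I], logical=[A,B,C,D,l,F,E,H,I]
After op 3 (swap(4, 3)): offset=0, physical=[A,B,C,l,D,F,E,H,I], logical=[A,B,C,l,D,F,E,H,I]
After op 4 (swap(2, 5)): offset=0, physical=[A,B,F,l,D,C,E,H,I], logical=[A,B,F,l,D,C,E,H,I]
After op 5 (swap(3, 4)): offset=0, physical=[A,B,F,D,l,C,E,H,I], logical=[A,B,F,D,l,C,E,H,I]
After op 6 (rotate(+3)): offset=3, physical=[A,B,F,D,l,C,E,H,I], logical=[D,l,C,E,H,I,A,B,F]

Answer: I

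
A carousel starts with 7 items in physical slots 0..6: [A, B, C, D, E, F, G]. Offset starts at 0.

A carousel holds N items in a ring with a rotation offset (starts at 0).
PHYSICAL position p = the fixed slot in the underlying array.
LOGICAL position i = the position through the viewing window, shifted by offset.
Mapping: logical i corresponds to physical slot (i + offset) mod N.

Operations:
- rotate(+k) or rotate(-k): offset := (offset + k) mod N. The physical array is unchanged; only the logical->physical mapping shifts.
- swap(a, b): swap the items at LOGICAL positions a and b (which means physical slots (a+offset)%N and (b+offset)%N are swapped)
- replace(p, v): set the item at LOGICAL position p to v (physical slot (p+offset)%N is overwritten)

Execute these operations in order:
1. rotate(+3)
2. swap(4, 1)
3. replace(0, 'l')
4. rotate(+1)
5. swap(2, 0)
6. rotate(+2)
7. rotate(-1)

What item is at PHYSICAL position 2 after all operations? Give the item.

After op 1 (rotate(+3)): offset=3, physical=[A,B,C,D,E,F,G], logical=[D,E,F,G,A,B,C]
After op 2 (swap(4, 1)): offset=3, physical=[E,B,C,D,A,F,G], logical=[D,A,F,G,E,B,C]
After op 3 (replace(0, 'l')): offset=3, physical=[E,B,C,l,A,F,G], logical=[l,A,F,G,E,B,C]
After op 4 (rotate(+1)): offset=4, physical=[E,B,C,l,A,F,G], logical=[A,F,G,E,B,C,l]
After op 5 (swap(2, 0)): offset=4, physical=[E,B,C,l,G,F,A], logical=[G,F,A,E,B,C,l]
After op 6 (rotate(+2)): offset=6, physical=[E,B,C,l,G,F,A], logical=[A,E,B,C,l,G,F]
After op 7 (rotate(-1)): offset=5, physical=[E,B,C,l,G,F,A], logical=[F,A,E,B,C,l,G]

Answer: C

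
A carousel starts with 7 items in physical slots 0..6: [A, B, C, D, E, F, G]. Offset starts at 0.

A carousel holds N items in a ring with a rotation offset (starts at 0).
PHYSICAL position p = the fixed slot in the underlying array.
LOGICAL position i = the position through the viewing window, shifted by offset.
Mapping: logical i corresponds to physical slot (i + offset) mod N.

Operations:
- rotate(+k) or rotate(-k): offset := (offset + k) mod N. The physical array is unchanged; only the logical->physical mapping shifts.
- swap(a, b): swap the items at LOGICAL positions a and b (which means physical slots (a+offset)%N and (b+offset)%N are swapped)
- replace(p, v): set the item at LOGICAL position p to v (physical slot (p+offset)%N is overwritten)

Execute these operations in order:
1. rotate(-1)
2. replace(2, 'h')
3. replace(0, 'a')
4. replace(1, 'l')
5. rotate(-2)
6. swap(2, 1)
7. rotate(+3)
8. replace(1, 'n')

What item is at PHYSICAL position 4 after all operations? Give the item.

After op 1 (rotate(-1)): offset=6, physical=[A,B,C,D,E,F,G], logical=[G,A,B,C,D,E,F]
After op 2 (replace(2, 'h')): offset=6, physical=[A,h,C,D,E,F,G], logical=[G,A,h,C,D,E,F]
After op 3 (replace(0, 'a')): offset=6, physical=[A,h,C,D,E,F,a], logical=[a,A,h,C,D,E,F]
After op 4 (replace(1, 'l')): offset=6, physical=[l,h,C,D,E,F,a], logical=[a,l,h,C,D,E,F]
After op 5 (rotate(-2)): offset=4, physical=[l,h,C,D,E,F,a], logical=[E,F,a,l,h,C,D]
After op 6 (swap(2, 1)): offset=4, physical=[l,h,C,D,E,a,F], logical=[E,a,F,l,h,C,D]
After op 7 (rotate(+3)): offset=0, physical=[l,h,C,D,E,a,F], logical=[l,h,C,D,E,a,F]
After op 8 (replace(1, 'n')): offset=0, physical=[l,n,C,D,E,a,F], logical=[l,n,C,D,E,a,F]

Answer: E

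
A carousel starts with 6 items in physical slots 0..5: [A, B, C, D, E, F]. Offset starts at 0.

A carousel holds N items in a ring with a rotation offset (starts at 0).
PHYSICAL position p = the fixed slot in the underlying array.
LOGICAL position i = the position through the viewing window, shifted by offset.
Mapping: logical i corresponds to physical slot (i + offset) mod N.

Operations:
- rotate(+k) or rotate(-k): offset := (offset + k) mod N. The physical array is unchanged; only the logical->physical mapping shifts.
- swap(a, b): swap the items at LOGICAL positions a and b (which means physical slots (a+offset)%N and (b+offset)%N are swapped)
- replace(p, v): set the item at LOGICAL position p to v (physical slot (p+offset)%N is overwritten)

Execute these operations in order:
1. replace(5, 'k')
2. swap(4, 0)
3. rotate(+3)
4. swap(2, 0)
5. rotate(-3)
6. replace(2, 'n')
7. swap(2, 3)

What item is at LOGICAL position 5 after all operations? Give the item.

After op 1 (replace(5, 'k')): offset=0, physical=[A,B,C,D,E,k], logical=[A,B,C,D,E,k]
After op 2 (swap(4, 0)): offset=0, physical=[E,B,C,D,A,k], logical=[E,B,C,D,A,k]
After op 3 (rotate(+3)): offset=3, physical=[E,B,C,D,A,k], logical=[D,A,k,E,B,C]
After op 4 (swap(2, 0)): offset=3, physical=[E,B,C,k,A,D], logical=[k,A,D,E,B,C]
After op 5 (rotate(-3)): offset=0, physical=[E,B,C,k,A,D], logical=[E,B,C,k,A,D]
After op 6 (replace(2, 'n')): offset=0, physical=[E,B,n,k,A,D], logical=[E,B,n,k,A,D]
After op 7 (swap(2, 3)): offset=0, physical=[E,B,k,n,A,D], logical=[E,B,k,n,A,D]

Answer: D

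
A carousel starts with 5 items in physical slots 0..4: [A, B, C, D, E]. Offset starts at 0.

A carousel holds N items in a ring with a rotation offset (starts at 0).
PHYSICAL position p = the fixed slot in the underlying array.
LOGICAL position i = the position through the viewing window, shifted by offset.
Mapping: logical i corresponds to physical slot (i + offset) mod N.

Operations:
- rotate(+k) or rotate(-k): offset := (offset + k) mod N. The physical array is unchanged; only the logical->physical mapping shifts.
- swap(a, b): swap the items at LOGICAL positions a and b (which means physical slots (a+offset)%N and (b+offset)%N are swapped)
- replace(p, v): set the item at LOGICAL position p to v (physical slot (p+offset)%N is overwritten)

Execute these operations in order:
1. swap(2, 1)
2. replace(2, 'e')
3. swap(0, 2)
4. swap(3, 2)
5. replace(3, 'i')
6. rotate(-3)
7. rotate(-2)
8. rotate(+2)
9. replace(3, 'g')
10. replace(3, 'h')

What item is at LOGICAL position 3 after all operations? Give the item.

Answer: h

Derivation:
After op 1 (swap(2, 1)): offset=0, physical=[A,C,B,D,E], logical=[A,C,B,D,E]
After op 2 (replace(2, 'e')): offset=0, physical=[A,C,e,D,E], logical=[A,C,e,D,E]
After op 3 (swap(0, 2)): offset=0, physical=[e,C,A,D,E], logical=[e,C,A,D,E]
After op 4 (swap(3, 2)): offset=0, physical=[e,C,D,A,E], logical=[e,C,D,A,E]
After op 5 (replace(3, 'i')): offset=0, physical=[e,C,D,i,E], logical=[e,C,D,i,E]
After op 6 (rotate(-3)): offset=2, physical=[e,C,D,i,E], logical=[D,i,E,e,C]
After op 7 (rotate(-2)): offset=0, physical=[e,C,D,i,E], logical=[e,C,D,i,E]
After op 8 (rotate(+2)): offset=2, physical=[e,C,D,i,E], logical=[D,i,E,e,C]
After op 9 (replace(3, 'g')): offset=2, physical=[g,C,D,i,E], logical=[D,i,E,g,C]
After op 10 (replace(3, 'h')): offset=2, physical=[h,C,D,i,E], logical=[D,i,E,h,C]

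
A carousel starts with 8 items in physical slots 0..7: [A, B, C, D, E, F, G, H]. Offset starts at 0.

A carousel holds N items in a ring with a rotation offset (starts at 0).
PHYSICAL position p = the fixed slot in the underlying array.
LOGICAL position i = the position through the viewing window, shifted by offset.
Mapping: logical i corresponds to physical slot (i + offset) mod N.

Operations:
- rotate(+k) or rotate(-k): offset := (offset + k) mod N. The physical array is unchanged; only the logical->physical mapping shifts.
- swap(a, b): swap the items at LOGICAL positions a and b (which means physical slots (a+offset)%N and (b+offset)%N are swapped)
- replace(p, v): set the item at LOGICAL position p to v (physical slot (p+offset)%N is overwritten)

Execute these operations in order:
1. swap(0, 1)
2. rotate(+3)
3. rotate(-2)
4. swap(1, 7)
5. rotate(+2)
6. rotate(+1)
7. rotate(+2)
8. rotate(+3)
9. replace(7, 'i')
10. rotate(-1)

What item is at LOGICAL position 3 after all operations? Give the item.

Answer: D

Derivation:
After op 1 (swap(0, 1)): offset=0, physical=[B,A,C,D,E,F,G,H], logical=[B,A,C,D,E,F,G,H]
After op 2 (rotate(+3)): offset=3, physical=[B,A,C,D,E,F,G,H], logical=[D,E,F,G,H,B,A,C]
After op 3 (rotate(-2)): offset=1, physical=[B,A,C,D,E,F,G,H], logical=[A,C,D,E,F,G,H,B]
After op 4 (swap(1, 7)): offset=1, physical=[C,A,B,D,E,F,G,H], logical=[A,B,D,E,F,G,H,C]
After op 5 (rotate(+2)): offset=3, physical=[C,A,B,D,E,F,G,H], logical=[D,E,F,G,H,C,A,B]
After op 6 (rotate(+1)): offset=4, physical=[C,A,B,D,E,F,G,H], logical=[E,F,G,H,C,A,B,D]
After op 7 (rotate(+2)): offset=6, physical=[C,A,B,D,E,F,G,H], logical=[G,H,C,A,B,D,E,F]
After op 8 (rotate(+3)): offset=1, physical=[C,A,B,D,E,F,G,H], logical=[A,B,D,E,F,G,H,C]
After op 9 (replace(7, 'i')): offset=1, physical=[i,A,B,D,E,F,G,H], logical=[A,B,D,E,F,G,H,i]
After op 10 (rotate(-1)): offset=0, physical=[i,A,B,D,E,F,G,H], logical=[i,A,B,D,E,F,G,H]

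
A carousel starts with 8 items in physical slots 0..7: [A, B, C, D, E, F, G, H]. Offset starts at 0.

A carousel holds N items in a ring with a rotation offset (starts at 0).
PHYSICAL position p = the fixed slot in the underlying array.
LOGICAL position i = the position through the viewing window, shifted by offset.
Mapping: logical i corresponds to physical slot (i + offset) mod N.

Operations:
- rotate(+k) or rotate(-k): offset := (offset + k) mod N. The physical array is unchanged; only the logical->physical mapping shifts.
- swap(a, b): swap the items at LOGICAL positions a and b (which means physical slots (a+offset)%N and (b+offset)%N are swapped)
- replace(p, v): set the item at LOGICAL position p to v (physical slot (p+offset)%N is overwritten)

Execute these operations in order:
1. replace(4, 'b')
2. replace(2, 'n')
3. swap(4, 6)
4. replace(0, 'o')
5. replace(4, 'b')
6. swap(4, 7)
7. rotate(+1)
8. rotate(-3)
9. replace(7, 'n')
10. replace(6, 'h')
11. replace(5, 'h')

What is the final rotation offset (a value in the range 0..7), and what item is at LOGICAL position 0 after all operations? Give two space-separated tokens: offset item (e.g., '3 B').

Answer: 6 b

Derivation:
After op 1 (replace(4, 'b')): offset=0, physical=[A,B,C,D,b,F,G,H], logical=[A,B,C,D,b,F,G,H]
After op 2 (replace(2, 'n')): offset=0, physical=[A,B,n,D,b,F,G,H], logical=[A,B,n,D,b,F,G,H]
After op 3 (swap(4, 6)): offset=0, physical=[A,B,n,D,G,F,b,H], logical=[A,B,n,D,G,F,b,H]
After op 4 (replace(0, 'o')): offset=0, physical=[o,B,n,D,G,F,b,H], logical=[o,B,n,D,G,F,b,H]
After op 5 (replace(4, 'b')): offset=0, physical=[o,B,n,D,b,F,b,H], logical=[o,B,n,D,b,F,b,H]
After op 6 (swap(4, 7)): offset=0, physical=[o,B,n,D,H,F,b,b], logical=[o,B,n,D,H,F,b,b]
After op 7 (rotate(+1)): offset=1, physical=[o,B,n,D,H,F,b,b], logical=[B,n,D,H,F,b,b,o]
After op 8 (rotate(-3)): offset=6, physical=[o,B,n,D,H,F,b,b], logical=[b,b,o,B,n,D,H,F]
After op 9 (replace(7, 'n')): offset=6, physical=[o,B,n,D,H,n,b,b], logical=[b,b,o,B,n,D,H,n]
After op 10 (replace(6, 'h')): offset=6, physical=[o,B,n,D,h,n,b,b], logical=[b,b,o,B,n,D,h,n]
After op 11 (replace(5, 'h')): offset=6, physical=[o,B,n,h,h,n,b,b], logical=[b,b,o,B,n,h,h,n]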